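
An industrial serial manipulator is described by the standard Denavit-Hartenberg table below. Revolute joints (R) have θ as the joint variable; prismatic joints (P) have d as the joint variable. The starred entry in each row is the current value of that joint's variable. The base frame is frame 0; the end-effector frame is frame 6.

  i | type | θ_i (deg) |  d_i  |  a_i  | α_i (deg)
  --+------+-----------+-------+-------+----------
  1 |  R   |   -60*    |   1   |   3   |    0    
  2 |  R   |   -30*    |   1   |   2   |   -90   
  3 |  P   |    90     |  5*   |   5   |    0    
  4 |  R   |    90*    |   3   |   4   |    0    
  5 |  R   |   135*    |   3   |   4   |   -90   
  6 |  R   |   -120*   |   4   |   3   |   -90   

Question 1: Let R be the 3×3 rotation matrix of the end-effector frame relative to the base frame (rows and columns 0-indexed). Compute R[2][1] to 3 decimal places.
0.707

End-effector y-axis (col 1 of R) = (-0.0000,0.7071,0.7071)
R[2][1] = 0.7071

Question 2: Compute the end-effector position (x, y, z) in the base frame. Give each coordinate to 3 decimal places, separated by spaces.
15.098 -5.194 -4.061

after link 1: o_1 = (1.5000, -2.5981, 1.0000)
after link 2: o_2 = (1.5000, -4.5981, 2.0000)
after link 3: o_3 = (6.5000, -4.5981, -3.0000)
after link 4: o_4 = (9.5000, -0.5981, -3.0000)
after link 5: o_5 = (12.5000, -3.4265, -0.1716)
after link 6: o_6 = (15.0981, -5.1943, -4.0607)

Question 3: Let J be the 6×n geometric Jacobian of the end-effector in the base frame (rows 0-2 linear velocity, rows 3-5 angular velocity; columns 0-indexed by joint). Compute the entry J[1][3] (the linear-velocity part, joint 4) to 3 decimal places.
1.061

axis z_3 = (1.0000,0.0000,0.0000); lever o_n−o_3 = (8.5981,-0.5962,-1.0607)
cross product → J_v[:, 3] = (-0.0000,1.0607,-0.5962)
J_ω[:, 3] = z_3
entry J[1][3] = 1.0607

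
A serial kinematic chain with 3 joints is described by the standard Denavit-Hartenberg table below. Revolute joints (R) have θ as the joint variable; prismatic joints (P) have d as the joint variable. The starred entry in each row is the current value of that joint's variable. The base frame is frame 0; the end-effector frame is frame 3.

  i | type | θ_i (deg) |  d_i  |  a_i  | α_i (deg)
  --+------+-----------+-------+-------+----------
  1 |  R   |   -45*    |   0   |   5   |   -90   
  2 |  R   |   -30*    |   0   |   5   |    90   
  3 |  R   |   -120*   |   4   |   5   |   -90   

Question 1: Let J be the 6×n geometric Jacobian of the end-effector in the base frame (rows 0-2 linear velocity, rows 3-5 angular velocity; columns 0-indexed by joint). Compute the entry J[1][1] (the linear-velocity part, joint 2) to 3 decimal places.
axis z_1 = (0.7071,0.7071,0.0000); lever o_n−o_1 = (-2.9451,-3.1786,4.7141)
cross product → J_v[:, 1] = (3.3334,-3.3334,-0.1651)
J_ω[:, 1] = z_1
entry J[1][1] = -3.3334

-3.333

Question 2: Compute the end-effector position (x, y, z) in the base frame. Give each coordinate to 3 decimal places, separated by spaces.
0.590 -6.714 4.714

after link 1: o_1 = (3.5355, -3.5355, 0.0000)
after link 2: o_2 = (6.5974, -6.5974, 2.5000)
after link 3: o_3 = (0.5904, -6.7141, 4.7141)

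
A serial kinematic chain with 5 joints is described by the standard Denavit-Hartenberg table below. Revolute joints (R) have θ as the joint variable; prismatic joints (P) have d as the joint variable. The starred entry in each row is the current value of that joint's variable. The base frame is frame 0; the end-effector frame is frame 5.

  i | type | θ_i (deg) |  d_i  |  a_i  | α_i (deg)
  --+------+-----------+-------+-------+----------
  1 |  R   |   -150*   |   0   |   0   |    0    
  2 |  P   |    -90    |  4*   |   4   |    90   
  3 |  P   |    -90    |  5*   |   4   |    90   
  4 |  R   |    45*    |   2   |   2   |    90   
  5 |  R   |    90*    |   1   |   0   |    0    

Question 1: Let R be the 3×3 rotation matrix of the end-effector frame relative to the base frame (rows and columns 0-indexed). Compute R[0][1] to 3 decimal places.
-0.612

End-effector y-axis (col 1 of R) = (-0.6124,-0.3536,0.7071)
R[0][1] = -0.6124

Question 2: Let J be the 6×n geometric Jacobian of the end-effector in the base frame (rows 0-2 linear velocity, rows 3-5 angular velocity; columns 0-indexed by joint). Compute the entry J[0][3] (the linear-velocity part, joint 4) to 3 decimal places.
axis z_3 = (0.5000,-0.8660,-0.0000); lever o_n−o_3 = (1.6124,-1.3785,-2.1213)
cross product → J_v[:, 3] = (1.8371,1.0607,0.7071)
J_ω[:, 3] = z_3
entry J[0][3] = 1.8371

1.837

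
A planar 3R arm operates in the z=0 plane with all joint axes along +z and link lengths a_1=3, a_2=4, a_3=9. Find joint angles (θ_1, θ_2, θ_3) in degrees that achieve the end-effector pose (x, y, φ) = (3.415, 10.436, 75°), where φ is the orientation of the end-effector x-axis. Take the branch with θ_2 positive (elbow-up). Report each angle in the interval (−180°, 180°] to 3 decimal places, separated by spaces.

-44.985 150.000 -30.014

wrist centre = target − a_3·(cos φ, sin φ) = (1.0856, 1.7427)
cos θ_2 = (4.2155−3²−4²)/(2·3·4) = -0.8660; θ_2 = 149.9996° (elbow-up)
β = atan2(1.7427,1.0856) = 58.0784°; ψ = atan2(2.0000,-0.4641) = 103.0637°
θ_1 = β − ψ = -44.9854°
θ_3 = φ − θ_1 − θ_2 = -30.0142° (wrapped to (-180°,180°])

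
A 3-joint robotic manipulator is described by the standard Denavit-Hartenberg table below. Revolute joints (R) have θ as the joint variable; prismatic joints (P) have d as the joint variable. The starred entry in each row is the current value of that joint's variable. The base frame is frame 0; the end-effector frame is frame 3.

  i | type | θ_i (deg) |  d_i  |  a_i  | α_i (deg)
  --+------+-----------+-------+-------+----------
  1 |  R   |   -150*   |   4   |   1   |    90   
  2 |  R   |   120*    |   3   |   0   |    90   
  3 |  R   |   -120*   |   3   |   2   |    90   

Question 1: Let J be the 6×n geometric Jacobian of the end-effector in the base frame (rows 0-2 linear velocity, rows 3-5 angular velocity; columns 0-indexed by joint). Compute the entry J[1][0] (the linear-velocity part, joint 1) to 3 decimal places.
-4.183

axis z_0 = ẑ; lever o_n−o_0 = (-4.1830,-0.9510,4.6340)
cross product → J_v[:, 0] = (0.9510,-4.1830,0.0000)
J_ω[:, 0] = z_0
entry J[1][0] = -4.1830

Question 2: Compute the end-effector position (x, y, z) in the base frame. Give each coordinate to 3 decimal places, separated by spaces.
after link 1: o_1 = (-0.8660, -0.5000, 4.0000)
after link 2: o_2 = (-2.3660, 2.0981, 4.0000)
after link 3: o_3 = (-4.1830, -0.9510, 4.6340)

-4.183 -0.951 4.634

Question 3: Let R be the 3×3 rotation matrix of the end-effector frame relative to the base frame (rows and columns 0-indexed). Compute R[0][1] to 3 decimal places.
-0.750

End-effector y-axis (col 1 of R) = (-0.7500,-0.4330,0.5000)
R[0][1] = -0.7500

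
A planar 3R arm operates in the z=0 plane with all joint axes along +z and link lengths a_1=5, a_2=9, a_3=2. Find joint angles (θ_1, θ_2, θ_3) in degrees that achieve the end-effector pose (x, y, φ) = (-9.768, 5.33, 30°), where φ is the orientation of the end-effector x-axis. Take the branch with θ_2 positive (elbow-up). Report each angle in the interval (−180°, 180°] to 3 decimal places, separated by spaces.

120.001 60.000 -150.001

wrist centre = target − a_3·(cos φ, sin φ) = (-11.5001, 4.3300)
cos θ_2 = (151.0001−5²−9²)/(2·5·9) = 0.5000; θ_2 = 59.9999° (elbow-up)
β = atan2(4.3300,-11.5001) = 159.3676°; ψ = atan2(7.7942,9.5000) = 39.3670°
θ_1 = β − ψ = 120.0007°
θ_3 = φ − θ_1 − θ_2 = -150.0006° (wrapped to (-180°,180°])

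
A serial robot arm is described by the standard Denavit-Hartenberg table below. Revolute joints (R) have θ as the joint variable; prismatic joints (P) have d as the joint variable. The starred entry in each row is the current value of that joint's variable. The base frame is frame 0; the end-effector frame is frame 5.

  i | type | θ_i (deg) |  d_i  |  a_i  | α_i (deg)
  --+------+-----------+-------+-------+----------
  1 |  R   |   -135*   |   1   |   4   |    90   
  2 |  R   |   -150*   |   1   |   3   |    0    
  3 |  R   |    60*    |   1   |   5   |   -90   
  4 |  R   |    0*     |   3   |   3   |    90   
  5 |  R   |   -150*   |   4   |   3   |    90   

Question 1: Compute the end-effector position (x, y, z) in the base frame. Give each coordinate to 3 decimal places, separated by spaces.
after link 1: o_1 = (-2.8284, -2.8284, 1.0000)
after link 2: o_2 = (-1.6984, -0.2842, -0.5000)
after link 3: o_3 = (-2.4055, 0.4229, -5.5000)
after link 4: o_4 = (-4.5268, -1.6984, -8.5000)
after link 5: o_5 = (-6.2946, 2.1907, -5.9019)

-6.295 2.191 -5.902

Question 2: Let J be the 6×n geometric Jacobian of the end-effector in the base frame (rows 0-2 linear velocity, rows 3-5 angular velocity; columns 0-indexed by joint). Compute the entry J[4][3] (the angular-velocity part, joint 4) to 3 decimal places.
axis z_3 = (-0.7071,-0.7071,-0.0000); lever o_n−o_3 = (-3.8891,1.7678,-0.4019)
cross product → J_v[:, 3] = (0.2842,-0.2842,-4.0000)
J_ω[:, 3] = z_3
entry J[4][3] = -0.7071

-0.707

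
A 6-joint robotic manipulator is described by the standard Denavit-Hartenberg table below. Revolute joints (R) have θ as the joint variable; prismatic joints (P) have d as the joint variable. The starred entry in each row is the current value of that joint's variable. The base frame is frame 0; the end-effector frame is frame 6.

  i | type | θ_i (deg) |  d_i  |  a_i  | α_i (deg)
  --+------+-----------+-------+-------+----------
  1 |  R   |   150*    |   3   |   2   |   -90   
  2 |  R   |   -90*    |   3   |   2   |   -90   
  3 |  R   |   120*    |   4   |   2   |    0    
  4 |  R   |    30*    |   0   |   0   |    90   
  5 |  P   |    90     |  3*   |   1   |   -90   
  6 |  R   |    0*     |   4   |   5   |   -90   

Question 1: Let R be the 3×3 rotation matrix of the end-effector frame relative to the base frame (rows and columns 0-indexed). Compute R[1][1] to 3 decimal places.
End-effector y-axis (col 1 of R) = (0.2500,0.4330,-0.8660)
R[1][1] = 0.4330

0.433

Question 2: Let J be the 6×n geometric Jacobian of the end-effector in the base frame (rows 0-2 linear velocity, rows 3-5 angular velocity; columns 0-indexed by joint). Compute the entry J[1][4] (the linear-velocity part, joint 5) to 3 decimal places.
prismatic axis z_4 = (0.4330,0.7500,0.5000)
J_v[:, 4] = z_4; J_ω[:, 4] = (0,0,0)
entry J[1][4] = 0.7500

0.750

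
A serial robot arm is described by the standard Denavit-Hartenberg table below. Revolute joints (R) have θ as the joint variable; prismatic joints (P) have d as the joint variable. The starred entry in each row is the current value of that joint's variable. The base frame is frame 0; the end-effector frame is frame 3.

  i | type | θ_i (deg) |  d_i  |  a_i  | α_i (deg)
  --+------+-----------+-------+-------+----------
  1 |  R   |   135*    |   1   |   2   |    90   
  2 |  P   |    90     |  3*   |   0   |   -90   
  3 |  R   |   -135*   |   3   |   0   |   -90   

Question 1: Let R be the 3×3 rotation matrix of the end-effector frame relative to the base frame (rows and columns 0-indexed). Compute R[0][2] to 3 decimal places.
End-effector z-axis (col 2 of R) = (0.5000,0.5000,0.7071)
R[0][2] = 0.5000

0.500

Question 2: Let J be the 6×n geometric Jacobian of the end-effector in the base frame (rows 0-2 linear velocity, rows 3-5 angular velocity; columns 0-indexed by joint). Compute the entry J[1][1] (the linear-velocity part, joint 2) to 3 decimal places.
0.707

prismatic axis z_1 = (0.7071,0.7071,0.0000)
J_v[:, 1] = z_1; J_ω[:, 1] = (0,0,0)
entry J[1][1] = 0.7071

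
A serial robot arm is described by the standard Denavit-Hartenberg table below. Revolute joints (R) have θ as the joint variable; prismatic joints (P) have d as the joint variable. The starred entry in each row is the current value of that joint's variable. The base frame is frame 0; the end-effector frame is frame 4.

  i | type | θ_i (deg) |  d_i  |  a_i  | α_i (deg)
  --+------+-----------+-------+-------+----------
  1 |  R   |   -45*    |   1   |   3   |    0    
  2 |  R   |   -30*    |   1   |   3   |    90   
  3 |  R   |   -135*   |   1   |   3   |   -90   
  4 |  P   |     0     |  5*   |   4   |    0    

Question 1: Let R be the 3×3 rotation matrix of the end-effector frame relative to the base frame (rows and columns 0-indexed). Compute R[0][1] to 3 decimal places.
0.966

End-effector y-axis (col 1 of R) = (0.9659,0.2588,-0.0000)
R[0][1] = 0.9659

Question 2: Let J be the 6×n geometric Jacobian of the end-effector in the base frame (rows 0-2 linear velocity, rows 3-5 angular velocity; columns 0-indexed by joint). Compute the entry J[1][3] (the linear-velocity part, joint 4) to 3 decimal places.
-0.683

prismatic axis z_3 = (0.1830,-0.6830,-0.7071)
J_v[:, 3] = z_3; J_ω[:, 3] = (0,0,0)
entry J[1][3] = -0.6830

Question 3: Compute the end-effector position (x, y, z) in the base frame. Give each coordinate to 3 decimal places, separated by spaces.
1.566 -3.912 -6.485

after link 1: o_1 = (2.1213, -2.1213, 1.0000)
after link 2: o_2 = (2.8978, -5.0191, 2.0000)
after link 3: o_3 = (1.3828, -3.2289, -0.1213)
after link 4: o_4 = (1.5658, -3.9119, -6.4853)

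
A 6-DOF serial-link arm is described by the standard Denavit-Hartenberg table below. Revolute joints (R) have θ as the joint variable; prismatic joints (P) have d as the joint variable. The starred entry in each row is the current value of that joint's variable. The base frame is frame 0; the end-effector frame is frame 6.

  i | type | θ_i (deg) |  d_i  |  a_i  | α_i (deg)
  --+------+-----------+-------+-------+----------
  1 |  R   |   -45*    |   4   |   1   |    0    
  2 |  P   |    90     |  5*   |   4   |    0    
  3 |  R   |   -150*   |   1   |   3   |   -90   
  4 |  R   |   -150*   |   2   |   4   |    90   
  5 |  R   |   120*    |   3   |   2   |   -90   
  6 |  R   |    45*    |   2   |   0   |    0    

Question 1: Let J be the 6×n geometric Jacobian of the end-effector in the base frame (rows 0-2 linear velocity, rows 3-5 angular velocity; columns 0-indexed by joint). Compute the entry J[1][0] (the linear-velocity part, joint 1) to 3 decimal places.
axis z_0 = ẑ; lever o_n−o_0 = (6.0705,1.0260,8.0359)
cross product → J_v[:, 0] = (-1.0260,6.0705,0.0000)
J_ω[:, 0] = z_0
entry J[1][0] = 6.0705

6.070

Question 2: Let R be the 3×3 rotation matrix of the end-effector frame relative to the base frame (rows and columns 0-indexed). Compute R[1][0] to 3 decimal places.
End-effector x-axis (col 0 of R) = (0.4208,-0.7958,0.4356)
R[1][0] = -0.7958

-0.796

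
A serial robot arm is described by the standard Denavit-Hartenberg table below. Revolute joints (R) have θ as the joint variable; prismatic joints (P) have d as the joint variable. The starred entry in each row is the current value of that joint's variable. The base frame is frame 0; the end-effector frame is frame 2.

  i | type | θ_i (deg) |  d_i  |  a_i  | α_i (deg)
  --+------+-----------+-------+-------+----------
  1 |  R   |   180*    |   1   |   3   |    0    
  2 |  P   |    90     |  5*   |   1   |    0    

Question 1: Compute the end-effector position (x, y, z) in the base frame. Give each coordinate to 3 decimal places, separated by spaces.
after link 1: o_1 = (-3.0000, 0.0000, 1.0000)
after link 2: o_2 = (-3.0000, -1.0000, 6.0000)

-3.000 -1.000 6.000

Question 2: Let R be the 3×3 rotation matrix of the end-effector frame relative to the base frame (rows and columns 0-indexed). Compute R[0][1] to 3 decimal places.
1.000

End-effector y-axis (col 1 of R) = (1.0000,-0.0000,0.0000)
R[0][1] = 1.0000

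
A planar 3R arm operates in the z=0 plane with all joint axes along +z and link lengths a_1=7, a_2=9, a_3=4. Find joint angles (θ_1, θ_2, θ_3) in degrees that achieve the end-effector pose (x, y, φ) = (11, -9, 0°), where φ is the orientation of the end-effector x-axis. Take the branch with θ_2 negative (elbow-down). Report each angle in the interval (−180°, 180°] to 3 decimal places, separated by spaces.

0.000 -90.000 90.000

wrist centre = target − a_3·(cos φ, sin φ) = (7.0000, -9.0000)
cos θ_2 = (130.0000−7²−9²)/(2·7·9) = 0.0000; θ_2 = -90.0000° (elbow-down)
β = atan2(-9.0000,7.0000) = -52.1250°; ψ = atan2(-9.0000,7.0000) = -52.1250°
θ_1 = β − ψ = 0.0000°
θ_3 = φ − θ_1 − θ_2 = 90.0000° (wrapped to (-180°,180°])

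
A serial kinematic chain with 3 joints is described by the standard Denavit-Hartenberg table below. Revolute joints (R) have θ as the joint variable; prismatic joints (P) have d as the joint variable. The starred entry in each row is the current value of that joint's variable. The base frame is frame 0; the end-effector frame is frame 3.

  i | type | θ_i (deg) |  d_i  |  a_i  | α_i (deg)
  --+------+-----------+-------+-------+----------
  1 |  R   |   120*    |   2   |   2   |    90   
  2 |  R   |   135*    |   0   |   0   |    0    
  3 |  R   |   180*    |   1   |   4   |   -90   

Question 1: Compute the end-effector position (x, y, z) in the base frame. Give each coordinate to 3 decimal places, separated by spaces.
after link 1: o_1 = (-1.0000, 1.7321, 2.0000)
after link 2: o_2 = (-1.0000, 1.7321, 2.0000)
after link 3: o_3 = (-1.5482, 4.6815, -0.8284)

-1.548 4.682 -0.828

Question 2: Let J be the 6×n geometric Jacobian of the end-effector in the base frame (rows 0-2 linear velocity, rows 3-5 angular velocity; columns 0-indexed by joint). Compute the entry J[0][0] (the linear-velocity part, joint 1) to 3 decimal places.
-4.682

axis z_0 = ẑ; lever o_n−o_0 = (-1.5482,4.6815,-0.8284)
cross product → J_v[:, 0] = (-4.6815,-1.5482,0.0000)
J_ω[:, 0] = z_0
entry J[0][0] = -4.6815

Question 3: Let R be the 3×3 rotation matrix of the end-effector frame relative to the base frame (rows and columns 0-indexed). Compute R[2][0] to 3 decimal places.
-0.707

End-effector x-axis (col 0 of R) = (-0.3536,0.6124,-0.7071)
R[2][0] = -0.7071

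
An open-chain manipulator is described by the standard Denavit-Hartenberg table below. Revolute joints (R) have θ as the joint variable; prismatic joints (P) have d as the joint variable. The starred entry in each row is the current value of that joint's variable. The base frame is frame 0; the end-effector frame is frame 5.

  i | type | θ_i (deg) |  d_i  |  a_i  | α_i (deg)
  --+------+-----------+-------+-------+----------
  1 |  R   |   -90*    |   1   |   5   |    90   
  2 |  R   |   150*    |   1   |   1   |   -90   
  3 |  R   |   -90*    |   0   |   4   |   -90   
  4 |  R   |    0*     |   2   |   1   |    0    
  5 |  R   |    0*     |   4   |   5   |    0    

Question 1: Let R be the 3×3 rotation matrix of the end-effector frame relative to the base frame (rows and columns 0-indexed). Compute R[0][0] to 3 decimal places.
End-effector x-axis (col 0 of R) = (-1.0000,-0.0000,0.0000)
R[0][0] = -1.0000

-1.000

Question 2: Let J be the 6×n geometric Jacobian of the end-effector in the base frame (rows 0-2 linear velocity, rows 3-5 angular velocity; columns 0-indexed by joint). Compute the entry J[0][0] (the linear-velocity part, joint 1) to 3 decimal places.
axis z_0 = ẑ; lever o_n−o_0 = (-11.0000,1.0622,4.5000)
cross product → J_v[:, 0] = (-1.0622,-11.0000,0.0000)
J_ω[:, 0] = z_0
entry J[0][0] = -1.0622

-1.062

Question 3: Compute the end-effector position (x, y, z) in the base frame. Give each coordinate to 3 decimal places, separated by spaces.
-11.000 1.062 4.500

after link 1: o_1 = (0.0000, -5.0000, 1.0000)
after link 2: o_2 = (-1.0000, -4.1340, 1.5000)
after link 3: o_3 = (-5.0000, -4.1340, 1.5000)
after link 4: o_4 = (-6.0000, -2.4019, 2.5000)
after link 5: o_5 = (-11.0000, 1.0622, 4.5000)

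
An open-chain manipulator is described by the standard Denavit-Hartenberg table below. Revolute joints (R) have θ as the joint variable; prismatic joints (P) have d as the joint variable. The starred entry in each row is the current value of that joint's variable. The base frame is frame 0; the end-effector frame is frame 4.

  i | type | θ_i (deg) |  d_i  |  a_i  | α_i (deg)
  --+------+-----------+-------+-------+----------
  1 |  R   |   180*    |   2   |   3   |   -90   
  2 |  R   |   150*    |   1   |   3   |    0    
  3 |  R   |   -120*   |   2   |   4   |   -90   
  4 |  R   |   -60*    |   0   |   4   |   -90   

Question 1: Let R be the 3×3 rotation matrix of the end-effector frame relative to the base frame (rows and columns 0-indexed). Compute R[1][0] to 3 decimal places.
End-effector x-axis (col 0 of R) = (-0.4330,-0.8660,-0.2500)
R[1][0] = -0.8660

-0.866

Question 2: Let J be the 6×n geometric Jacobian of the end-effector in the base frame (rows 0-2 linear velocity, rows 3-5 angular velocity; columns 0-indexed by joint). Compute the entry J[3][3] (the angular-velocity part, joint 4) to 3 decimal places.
0.500

axis z_3 = (0.5000,-0.0000,-0.8660); lever o_n−o_3 = (-1.7321,-3.4641,-1.0000)
cross product → J_v[:, 3] = (-3.0000,2.0000,-1.7321)
J_ω[:, 3] = z_3
entry J[3][3] = 0.5000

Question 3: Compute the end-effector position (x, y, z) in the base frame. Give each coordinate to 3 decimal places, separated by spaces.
after link 1: o_1 = (-3.0000, 0.0000, 2.0000)
after link 2: o_2 = (-0.4019, -1.0000, 0.5000)
after link 3: o_3 = (-3.8660, -3.0000, -1.5000)
after link 4: o_4 = (-5.5981, -6.4641, -2.5000)

-5.598 -6.464 -2.500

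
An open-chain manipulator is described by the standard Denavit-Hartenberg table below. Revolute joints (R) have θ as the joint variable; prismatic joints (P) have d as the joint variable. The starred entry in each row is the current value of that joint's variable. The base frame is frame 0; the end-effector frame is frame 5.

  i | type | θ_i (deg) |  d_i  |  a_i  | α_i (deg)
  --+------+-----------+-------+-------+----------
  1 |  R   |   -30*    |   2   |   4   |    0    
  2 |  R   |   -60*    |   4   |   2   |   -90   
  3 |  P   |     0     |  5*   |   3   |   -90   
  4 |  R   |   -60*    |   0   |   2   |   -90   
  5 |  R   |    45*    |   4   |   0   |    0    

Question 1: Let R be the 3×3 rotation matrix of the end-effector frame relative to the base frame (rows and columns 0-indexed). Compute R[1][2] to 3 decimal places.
End-effector z-axis (col 2 of R) = (-0.5000,-0.8660,-0.0000)
R[1][2] = -0.8660

-0.866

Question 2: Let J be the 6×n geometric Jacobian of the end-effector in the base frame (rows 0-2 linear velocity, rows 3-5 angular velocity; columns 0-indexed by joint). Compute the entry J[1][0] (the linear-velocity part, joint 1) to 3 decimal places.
axis z_0 = ẑ; lever o_n−o_0 = (8.1962,-11.4641,6.0000)
cross product → J_v[:, 0] = (11.4641,8.1962,-0.0000)
J_ω[:, 0] = z_0
entry J[1][0] = 8.1962

8.196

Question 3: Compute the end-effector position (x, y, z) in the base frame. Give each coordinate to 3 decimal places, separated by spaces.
8.196 -11.464 6.000

after link 1: o_1 = (3.4641, -2.0000, 2.0000)
after link 2: o_2 = (3.4641, -4.0000, 6.0000)
after link 3: o_3 = (8.4641, -7.0000, 6.0000)
after link 4: o_4 = (10.1962, -8.0000, 6.0000)
after link 5: o_5 = (8.1962, -11.4641, 6.0000)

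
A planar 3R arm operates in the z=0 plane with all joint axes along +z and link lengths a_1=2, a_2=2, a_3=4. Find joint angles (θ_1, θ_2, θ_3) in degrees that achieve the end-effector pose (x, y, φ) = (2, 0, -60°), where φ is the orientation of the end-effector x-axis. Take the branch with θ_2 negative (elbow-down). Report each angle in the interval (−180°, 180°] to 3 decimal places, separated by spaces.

120.000 -60.000 -120.000

wrist centre = target − a_3·(cos φ, sin φ) = (-0.0000, 3.4641)
cos θ_2 = (12.0000−2²−2²)/(2·2·2) = 0.5000; θ_2 = -60.0000° (elbow-down)
β = atan2(3.4641,-0.0000) = 90.0000°; ψ = atan2(-1.7321,3.0000) = -30.0000°
θ_1 = β − ψ = 120.0000°
θ_3 = φ − θ_1 − θ_2 = -120.0000° (wrapped to (-180°,180°])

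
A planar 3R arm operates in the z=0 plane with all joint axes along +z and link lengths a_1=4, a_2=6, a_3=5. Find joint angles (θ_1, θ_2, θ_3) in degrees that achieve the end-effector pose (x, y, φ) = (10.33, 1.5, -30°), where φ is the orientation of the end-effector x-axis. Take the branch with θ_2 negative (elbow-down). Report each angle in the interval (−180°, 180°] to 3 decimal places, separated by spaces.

90.002 -90.002 -30.000

wrist centre = target − a_3·(cos φ, sin φ) = (5.9999, 4.0000)
cos θ_2 = (51.9985−4²−6²)/(2·4·6) = -0.0000; θ_2 = -90.0018° (elbow-down)
β = atan2(4.0000,5.9999) = 33.6906°; ψ = atan2(-6.0000,3.9998) = -56.3112°
θ_1 = β − ψ = 90.0018°
θ_3 = φ − θ_1 − θ_2 = -30.0000° (wrapped to (-180°,180°])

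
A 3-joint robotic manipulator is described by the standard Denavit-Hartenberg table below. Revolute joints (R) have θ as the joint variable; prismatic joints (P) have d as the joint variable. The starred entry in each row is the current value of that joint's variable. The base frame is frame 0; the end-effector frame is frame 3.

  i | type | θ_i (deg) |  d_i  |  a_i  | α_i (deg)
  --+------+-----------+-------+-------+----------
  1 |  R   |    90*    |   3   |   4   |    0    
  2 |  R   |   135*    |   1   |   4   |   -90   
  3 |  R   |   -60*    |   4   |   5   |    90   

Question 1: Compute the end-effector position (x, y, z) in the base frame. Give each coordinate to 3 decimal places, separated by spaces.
-1.768 -3.425 8.330

after link 1: o_1 = (0.0000, 4.0000, 3.0000)
after link 2: o_2 = (-2.8284, 1.1716, 4.0000)
after link 3: o_3 = (-1.7678, -3.4246, 8.3301)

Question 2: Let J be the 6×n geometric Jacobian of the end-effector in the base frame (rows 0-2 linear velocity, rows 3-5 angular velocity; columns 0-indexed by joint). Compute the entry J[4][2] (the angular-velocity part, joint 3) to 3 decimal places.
axis z_2 = (0.7071,-0.7071,0.0000); lever o_n−o_2 = (1.0607,-4.5962,4.3301)
cross product → J_v[:, 2] = (-3.0619,-3.0619,-2.5000)
J_ω[:, 2] = z_2
entry J[4][2] = -0.7071

-0.707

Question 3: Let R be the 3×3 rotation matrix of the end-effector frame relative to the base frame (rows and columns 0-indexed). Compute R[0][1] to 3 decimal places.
End-effector y-axis (col 1 of R) = (0.7071,-0.7071,0.0000)
R[0][1] = 0.7071

0.707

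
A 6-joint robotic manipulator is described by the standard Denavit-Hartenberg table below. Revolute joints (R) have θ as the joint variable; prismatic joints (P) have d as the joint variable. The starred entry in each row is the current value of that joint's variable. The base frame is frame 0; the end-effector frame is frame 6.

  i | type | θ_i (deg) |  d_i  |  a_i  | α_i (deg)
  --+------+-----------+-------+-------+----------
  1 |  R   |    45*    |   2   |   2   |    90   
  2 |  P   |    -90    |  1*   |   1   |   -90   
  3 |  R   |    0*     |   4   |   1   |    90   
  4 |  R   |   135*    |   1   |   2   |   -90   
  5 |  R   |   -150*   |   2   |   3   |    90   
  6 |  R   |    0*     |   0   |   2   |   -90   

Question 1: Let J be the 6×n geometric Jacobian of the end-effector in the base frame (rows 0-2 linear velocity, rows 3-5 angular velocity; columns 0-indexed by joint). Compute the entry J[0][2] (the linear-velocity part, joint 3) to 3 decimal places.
-0.872

axis z_2 = (0.7071,0.7071,0.0000); lever o_n−o_2 = (3.1382,-1.8115,-1.2334)
cross product → J_v[:, 2] = (-0.8722,0.8722,-3.5000)
J_ω[:, 2] = z_2
entry J[0][2] = -0.8722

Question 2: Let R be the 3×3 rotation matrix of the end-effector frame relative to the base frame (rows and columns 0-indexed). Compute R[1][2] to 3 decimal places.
End-effector z-axis (col 2 of R) = (-0.5000,-0.5000,0.7071)
R[1][2] = -0.5000

-0.500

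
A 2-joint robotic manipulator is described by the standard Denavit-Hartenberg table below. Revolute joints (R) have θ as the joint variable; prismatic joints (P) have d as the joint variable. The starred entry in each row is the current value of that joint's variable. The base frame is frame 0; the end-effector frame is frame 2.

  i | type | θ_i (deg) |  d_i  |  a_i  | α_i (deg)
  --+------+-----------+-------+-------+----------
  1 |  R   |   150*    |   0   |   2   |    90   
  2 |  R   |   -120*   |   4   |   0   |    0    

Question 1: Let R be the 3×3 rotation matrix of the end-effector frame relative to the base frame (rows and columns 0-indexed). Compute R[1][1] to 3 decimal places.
End-effector y-axis (col 1 of R) = (-0.7500,0.4330,-0.5000)
R[1][1] = 0.4330

0.433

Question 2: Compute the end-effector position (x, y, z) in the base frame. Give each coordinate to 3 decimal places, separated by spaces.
0.268 4.464 0.000

after link 1: o_1 = (-1.7321, 1.0000, 0.0000)
after link 2: o_2 = (0.2679, 4.4641, 0.0000)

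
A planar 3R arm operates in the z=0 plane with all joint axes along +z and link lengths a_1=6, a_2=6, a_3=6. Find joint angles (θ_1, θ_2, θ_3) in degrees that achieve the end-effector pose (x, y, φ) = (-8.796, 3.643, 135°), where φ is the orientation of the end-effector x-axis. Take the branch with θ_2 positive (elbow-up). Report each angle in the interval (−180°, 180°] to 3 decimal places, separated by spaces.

wrist centre = target − a_3·(cos φ, sin φ) = (-4.5534, -0.5996)
cos θ_2 = (21.0926−6²−6²)/(2·6·6) = -0.7070; θ_2 = 134.9951° (elbow-up)
β = atan2(-0.5996,-4.5534) = -172.4978°; ψ = atan2(4.2430,1.7577) = 67.4976°
θ_1 = β − ψ = -239.9953°
θ_3 = φ − θ_1 − θ_2 = -119.9998° (wrapped to (-180°,180°])

120.005 134.995 -120.000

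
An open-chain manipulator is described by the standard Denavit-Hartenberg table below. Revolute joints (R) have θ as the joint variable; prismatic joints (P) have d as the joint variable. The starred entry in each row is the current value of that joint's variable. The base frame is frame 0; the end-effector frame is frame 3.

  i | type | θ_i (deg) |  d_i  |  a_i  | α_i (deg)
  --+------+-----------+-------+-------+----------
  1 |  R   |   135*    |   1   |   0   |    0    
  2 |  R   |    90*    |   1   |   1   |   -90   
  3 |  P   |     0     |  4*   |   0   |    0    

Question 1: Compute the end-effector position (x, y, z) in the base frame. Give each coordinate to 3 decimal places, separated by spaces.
after link 1: o_1 = (0.0000, 0.0000, 1.0000)
after link 2: o_2 = (-0.7071, -0.7071, 2.0000)
after link 3: o_3 = (2.1213, -3.5355, 2.0000)

2.121 -3.536 2.000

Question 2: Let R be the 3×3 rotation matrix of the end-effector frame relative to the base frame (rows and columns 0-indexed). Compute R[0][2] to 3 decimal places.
End-effector z-axis (col 2 of R) = (0.7071,-0.7071,0.0000)
R[0][2] = 0.7071

0.707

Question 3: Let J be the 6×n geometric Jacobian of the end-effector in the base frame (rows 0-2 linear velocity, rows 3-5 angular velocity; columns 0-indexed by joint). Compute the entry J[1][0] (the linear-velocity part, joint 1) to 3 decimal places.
axis z_0 = ẑ; lever o_n−o_0 = (2.1213,-3.5355,2.0000)
cross product → J_v[:, 0] = (3.5355,2.1213,-0.0000)
J_ω[:, 0] = z_0
entry J[1][0] = 2.1213

2.121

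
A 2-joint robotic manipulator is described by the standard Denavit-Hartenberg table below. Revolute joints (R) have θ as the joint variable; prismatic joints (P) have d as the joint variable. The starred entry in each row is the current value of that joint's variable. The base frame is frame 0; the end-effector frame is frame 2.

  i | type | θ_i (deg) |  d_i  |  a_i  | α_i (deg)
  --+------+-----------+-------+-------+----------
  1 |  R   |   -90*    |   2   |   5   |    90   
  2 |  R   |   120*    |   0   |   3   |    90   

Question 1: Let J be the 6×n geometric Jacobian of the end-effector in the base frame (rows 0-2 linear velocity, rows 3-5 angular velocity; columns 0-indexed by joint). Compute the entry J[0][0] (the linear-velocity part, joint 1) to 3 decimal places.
axis z_0 = ẑ; lever o_n−o_0 = (0.0000,-3.5000,4.5981)
cross product → J_v[:, 0] = (3.5000,0.0000,-0.0000)
J_ω[:, 0] = z_0
entry J[0][0] = 3.5000

3.500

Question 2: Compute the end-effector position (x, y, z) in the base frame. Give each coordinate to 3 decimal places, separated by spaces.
after link 1: o_1 = (0.0000, -5.0000, 2.0000)
after link 2: o_2 = (0.0000, -3.5000, 4.5981)

0.000 -3.500 4.598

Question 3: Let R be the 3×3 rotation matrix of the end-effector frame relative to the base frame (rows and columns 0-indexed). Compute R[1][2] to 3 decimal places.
End-effector z-axis (col 2 of R) = (0.0000,-0.8660,0.5000)
R[1][2] = -0.8660

-0.866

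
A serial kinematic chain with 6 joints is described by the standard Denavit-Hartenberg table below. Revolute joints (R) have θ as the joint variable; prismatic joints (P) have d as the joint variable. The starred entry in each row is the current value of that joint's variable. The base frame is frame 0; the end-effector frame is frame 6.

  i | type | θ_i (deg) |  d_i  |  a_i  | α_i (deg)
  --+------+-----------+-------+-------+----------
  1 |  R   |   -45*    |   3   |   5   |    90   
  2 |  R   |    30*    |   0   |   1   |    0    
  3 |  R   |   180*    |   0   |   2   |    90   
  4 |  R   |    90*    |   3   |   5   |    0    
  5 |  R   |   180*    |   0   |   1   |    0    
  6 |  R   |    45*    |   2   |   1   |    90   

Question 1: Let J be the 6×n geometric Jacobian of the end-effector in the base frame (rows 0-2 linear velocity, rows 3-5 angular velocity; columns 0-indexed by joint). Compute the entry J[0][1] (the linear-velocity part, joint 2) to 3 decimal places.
axis z_1 = (-0.7071,-0.7071,0.0000); lever o_n−o_1 = (-5.1416,0.4847,3.4766)
cross product → J_v[:, 1] = (-2.4583,2.4583,-3.9784)
J_ω[:, 1] = z_1
entry J[0][1] = -2.4583

-2.458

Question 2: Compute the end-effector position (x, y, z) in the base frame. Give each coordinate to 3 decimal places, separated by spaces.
after link 1: o_1 = (3.5355, -3.5355, 3.0000)
after link 2: o_2 = (4.1479, -4.1479, 3.5000)
after link 3: o_3 = (2.9232, -2.9232, 2.5000)
after link 4: o_4 = (-1.6730, -5.3980, 5.0981)
after link 5: o_5 = (-0.9659, -4.6909, 5.0981)
after link 6: o_6 = (-1.6060, -3.0508, 6.4766)

-1.606 -3.051 6.477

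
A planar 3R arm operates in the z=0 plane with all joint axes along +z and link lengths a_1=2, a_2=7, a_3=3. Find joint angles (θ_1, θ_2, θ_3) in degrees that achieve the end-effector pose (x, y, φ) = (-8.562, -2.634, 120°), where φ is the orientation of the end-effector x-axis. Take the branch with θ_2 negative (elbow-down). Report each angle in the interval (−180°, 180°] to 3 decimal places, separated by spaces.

wrist centre = target − a_3·(cos φ, sin φ) = (-7.0620, -5.2321)
cos θ_2 = (77.2465−2²−7²)/(2·2·7) = 0.8659; θ_2 = -30.0092° (elbow-down)
β = atan2(-5.2321,-7.0620) = -143.4661°; ψ = atan2(-3.5010,8.0616) = -23.4742°
θ_1 = β − ψ = -119.9919°
θ_3 = φ − θ_1 − θ_2 = -89.9989° (wrapped to (-180°,180°])

-119.992 -30.009 -89.999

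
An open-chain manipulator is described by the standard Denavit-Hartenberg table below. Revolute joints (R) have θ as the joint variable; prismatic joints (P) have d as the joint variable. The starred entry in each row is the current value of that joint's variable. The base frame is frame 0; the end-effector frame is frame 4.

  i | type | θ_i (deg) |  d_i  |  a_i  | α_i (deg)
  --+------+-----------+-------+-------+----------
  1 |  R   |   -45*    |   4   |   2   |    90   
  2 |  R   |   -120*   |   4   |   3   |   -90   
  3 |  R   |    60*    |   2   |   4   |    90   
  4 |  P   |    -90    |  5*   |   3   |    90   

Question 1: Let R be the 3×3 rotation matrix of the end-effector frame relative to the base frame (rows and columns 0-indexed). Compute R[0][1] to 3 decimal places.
-0.660

End-effector y-axis (col 1 of R) = (-0.6597,-0.0474,-0.7500)
R[0][1] = -0.6597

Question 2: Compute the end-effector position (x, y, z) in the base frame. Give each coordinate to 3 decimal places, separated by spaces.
after link 1: o_1 = (1.4142, -1.4142, 4.0000)
after link 2: o_2 = (-2.4749, -3.1820, 1.4019)
after link 3: o_3 = (0.4923, -1.2501, -1.3301)
after link 4: o_4 = (-4.6436, 0.3502, -3.5801)

-4.644 0.350 -3.580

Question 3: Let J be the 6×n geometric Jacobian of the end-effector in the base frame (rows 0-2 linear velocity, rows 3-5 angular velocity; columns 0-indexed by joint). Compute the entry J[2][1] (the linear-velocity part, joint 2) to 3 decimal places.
axis z_1 = (-0.7071,-0.7071,0.0000); lever o_n−o_1 = (-6.0578,1.7644,-7.5801)
cross product → J_v[:, 1] = (5.3600,-5.3600,-5.5311)
J_ω[:, 1] = z_1
entry J[2][1] = -5.5311

-5.531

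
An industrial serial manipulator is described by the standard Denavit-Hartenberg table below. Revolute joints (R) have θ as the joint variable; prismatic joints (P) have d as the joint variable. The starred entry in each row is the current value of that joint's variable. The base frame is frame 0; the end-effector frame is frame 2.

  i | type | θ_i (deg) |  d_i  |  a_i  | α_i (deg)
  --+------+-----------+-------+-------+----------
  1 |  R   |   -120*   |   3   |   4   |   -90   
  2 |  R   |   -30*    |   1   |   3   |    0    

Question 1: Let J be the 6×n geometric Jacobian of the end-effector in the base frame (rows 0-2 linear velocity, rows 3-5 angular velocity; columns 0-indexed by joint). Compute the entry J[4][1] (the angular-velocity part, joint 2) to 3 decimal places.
axis z_1 = (0.8660,-0.5000,0.0000); lever o_n−o_1 = (-0.4330,-2.7500,1.5000)
cross product → J_v[:, 1] = (-0.7500,-1.2990,-2.5981)
J_ω[:, 1] = z_1
entry J[4][1] = -0.5000

-0.500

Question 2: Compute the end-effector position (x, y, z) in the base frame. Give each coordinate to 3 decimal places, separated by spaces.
after link 1: o_1 = (-2.0000, -3.4641, 3.0000)
after link 2: o_2 = (-2.4330, -6.2141, 4.5000)

-2.433 -6.214 4.500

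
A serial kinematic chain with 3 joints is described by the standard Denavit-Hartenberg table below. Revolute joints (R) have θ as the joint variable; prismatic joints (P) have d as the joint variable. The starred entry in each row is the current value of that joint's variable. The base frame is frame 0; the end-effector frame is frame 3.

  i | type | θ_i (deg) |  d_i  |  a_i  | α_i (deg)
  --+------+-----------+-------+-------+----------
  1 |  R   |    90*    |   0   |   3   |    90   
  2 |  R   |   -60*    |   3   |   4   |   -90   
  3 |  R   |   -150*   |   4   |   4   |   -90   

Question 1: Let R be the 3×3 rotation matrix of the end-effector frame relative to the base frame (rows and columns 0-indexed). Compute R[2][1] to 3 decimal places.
End-effector y-axis (col 1 of R) = (-0.0000,-0.8660,-0.5000)
R[2][1] = -0.5000

-0.500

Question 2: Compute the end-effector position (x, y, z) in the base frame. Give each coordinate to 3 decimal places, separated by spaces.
5.000 6.732 1.536

after link 1: o_1 = (0.0000, 3.0000, 0.0000)
after link 2: o_2 = (3.0000, 5.0000, -3.4641)
after link 3: o_3 = (5.0000, 6.7321, 1.5359)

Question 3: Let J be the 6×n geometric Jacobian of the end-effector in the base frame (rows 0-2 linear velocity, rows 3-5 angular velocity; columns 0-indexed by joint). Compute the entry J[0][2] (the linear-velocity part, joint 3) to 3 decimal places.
axis z_2 = (0.0000,0.8660,0.5000); lever o_n−o_2 = (2.0000,1.7321,5.0000)
cross product → J_v[:, 2] = (3.4641,1.0000,-1.7321)
J_ω[:, 2] = z_2
entry J[0][2] = 3.4641

3.464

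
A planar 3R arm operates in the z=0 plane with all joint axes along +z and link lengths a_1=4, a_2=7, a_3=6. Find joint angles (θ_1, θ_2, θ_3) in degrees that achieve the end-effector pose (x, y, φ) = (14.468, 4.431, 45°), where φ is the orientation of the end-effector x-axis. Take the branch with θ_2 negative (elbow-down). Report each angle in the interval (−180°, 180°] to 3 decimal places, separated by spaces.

wrist centre = target − a_3·(cos φ, sin φ) = (10.2254, 0.1884)
cos θ_2 = (104.5935−4²−7²)/(2·4·7) = 0.7070; θ_2 = -45.0066° (elbow-down)
β = atan2(0.1884,10.2254) = 1.0553°; ψ = atan2(-4.9503,8.9492) = -28.9495°
θ_1 = β − ψ = 30.0049°
θ_3 = φ − θ_1 − θ_2 = 60.0017° (wrapped to (-180°,180°])

30.005 -45.007 60.002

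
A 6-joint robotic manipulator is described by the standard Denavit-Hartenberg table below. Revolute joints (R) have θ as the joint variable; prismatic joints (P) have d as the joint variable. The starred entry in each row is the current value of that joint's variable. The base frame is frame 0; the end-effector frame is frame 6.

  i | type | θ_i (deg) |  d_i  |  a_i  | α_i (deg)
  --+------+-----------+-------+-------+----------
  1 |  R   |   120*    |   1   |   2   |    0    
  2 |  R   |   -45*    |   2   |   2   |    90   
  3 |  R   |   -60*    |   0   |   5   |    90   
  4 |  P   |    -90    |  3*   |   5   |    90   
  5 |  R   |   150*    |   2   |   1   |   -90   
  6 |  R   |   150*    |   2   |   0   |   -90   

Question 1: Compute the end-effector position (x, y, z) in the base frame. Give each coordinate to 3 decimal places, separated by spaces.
after link 1: o_1 = (-1.0000, 1.7321, 1.0000)
after link 2: o_2 = (-0.4824, 3.6639, 3.0000)
after link 3: o_3 = (0.1647, 6.0787, -1.3301)
after link 4: o_4 = (-5.3374, 4.8633, -2.8301)
after link 5: o_5 = (-4.8717, 3.2549, -1.3481)
after link 6: o_6 = (-3.5176, 4.4450, -0.4821)

-3.518 4.445 -0.482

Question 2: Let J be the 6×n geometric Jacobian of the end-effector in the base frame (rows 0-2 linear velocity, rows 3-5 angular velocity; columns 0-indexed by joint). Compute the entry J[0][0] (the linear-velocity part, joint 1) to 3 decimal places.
-4.445

axis z_0 = ẑ; lever o_n−o_0 = (-3.5176,4.4450,-0.4821)
cross product → J_v[:, 0] = (-4.4450,-3.5176,0.0000)
J_ω[:, 0] = z_0
entry J[0][0] = -4.4450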